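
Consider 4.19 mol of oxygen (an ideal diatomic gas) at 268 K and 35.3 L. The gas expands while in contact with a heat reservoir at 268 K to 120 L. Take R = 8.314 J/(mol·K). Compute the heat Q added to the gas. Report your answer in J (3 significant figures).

Q ≈ 11400 J

Isothermal ⇒ ΔU = 0, so Q = W = nRT ln(V₂/V₁).
Q = (4.19)(8.314)(268) ln(120/35.3) = 9336 × 1.224 = 11424 J.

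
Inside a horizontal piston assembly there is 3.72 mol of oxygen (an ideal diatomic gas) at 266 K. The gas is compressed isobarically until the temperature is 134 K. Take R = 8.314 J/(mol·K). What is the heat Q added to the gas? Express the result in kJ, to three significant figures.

Q ≈ -14.3 kJ

Isobaric: W = nRΔT = (3.72)(8.314)(-132) = -4083 J.
ΔU = nCᵥΔT with Cᵥ = 5R/2: ΔU = (3.72)(20.79)(-132) = -10206 J.
Q = ΔU + W = -10206 − 4083 = -14289 J.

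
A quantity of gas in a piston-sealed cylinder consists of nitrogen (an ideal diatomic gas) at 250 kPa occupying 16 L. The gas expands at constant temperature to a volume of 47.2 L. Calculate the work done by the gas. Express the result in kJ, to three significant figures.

Isothermal: W = nRT ln(V₂/V₁) = P₁V₁ ln(V₂/V₁).
P₁V₁ = (250 kPa)(16 L) = 4000 J.
W = 4000 × ln(47.2/16) = 4000 × 1.082
W_by_gas = 4327 J.

W ≈ 4.33 kJ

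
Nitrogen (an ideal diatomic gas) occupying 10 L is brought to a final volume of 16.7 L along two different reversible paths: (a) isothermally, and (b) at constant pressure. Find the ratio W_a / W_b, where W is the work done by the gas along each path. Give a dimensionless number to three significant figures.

W_a / W_b ≈ 0.765

Path (a) isothermal: W = P₁V₁ ln(V₂/V₁) → W_a/(P₁V₁) = 0.5128.
Path (b) isobaric: W = P₁(V₂ − V₁) → W_b/(P₁V₁) = 0.67.
W_a / W_b = 0.5128 / 0.67 = 0.7654.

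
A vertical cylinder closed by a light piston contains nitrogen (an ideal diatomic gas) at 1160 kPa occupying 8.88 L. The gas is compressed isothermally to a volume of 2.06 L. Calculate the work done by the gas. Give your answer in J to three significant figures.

W ≈ -15100 J

Isothermal: W = nRT ln(V₂/V₁) = P₁V₁ ln(V₂/V₁).
P₁V₁ = (1160 kPa)(8.88 L) = 10301 J.
W = 10301 × ln(2.06/8.88) = 10301 × -1.461
W_by_gas = -15050 J.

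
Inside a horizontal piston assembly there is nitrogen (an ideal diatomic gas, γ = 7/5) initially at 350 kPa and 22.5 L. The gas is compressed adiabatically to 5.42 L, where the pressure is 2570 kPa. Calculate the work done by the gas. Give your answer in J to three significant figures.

W ≈ -15100 J

Adiabatic: W = (P₁V₁ − P₂V₂)/(γ − 1) with γ = 7/5.
P₁V₁ = 7875 J, P₂V₂ = 13929 J.
W = (7875 − 13929) / 0.4 = -15136 J.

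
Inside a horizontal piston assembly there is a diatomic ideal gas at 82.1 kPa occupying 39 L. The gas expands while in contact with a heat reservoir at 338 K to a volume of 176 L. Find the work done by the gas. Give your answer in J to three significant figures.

Isothermal: W = nRT ln(V₂/V₁) = P₁V₁ ln(V₂/V₁).
P₁V₁ = (82.1 kPa)(39 L) = 3202 J.
W = 3202 × ln(176/39) = 3202 × 1.507
W_by_gas = 4825 J.

W ≈ 4830 J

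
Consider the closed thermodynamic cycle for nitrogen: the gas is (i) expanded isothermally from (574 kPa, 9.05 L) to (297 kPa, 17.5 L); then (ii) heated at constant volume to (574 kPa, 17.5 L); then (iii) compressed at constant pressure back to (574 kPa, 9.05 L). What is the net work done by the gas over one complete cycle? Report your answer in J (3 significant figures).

W_net ≈ -1420 J

Leg (i): W = PᵢVᵢ ln(V_f/Vᵢ) = (5195) ln(17.5/9.05) = 3426 J.
Leg (ii): W = 0.
Leg (iii): W = PΔV = (574)(9.05 − 17.5) = -4850 J.
W_net = 3426 − 4850 = -1425 J.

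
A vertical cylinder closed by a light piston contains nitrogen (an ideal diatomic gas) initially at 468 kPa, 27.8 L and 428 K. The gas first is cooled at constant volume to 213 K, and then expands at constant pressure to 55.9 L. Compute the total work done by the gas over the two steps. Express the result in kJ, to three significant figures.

W_total ≈ 6.54 kJ

Step 1 (isochoric): W = 0 (constant volume).
After step 1: P = 232.9 kPa (V unchanged).
Step 2 (isobaric): W = PΔV = (232.9 kPa)(55.9 − 27.8 L) = 6545 J.
W_total = 0 + 6545 = 6545 J.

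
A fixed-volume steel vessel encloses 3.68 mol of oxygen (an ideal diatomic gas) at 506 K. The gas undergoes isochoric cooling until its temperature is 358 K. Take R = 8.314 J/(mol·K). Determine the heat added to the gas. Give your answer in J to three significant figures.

Q ≈ -11300 J

Constant volume ⇒ W = 0, so Q = ΔU = nCᵥΔT with Cᵥ = 5R/2 = 20.79 J/(mol·K).
ΔU = (3.68)(20.79)(358 − 506) = -11320 J.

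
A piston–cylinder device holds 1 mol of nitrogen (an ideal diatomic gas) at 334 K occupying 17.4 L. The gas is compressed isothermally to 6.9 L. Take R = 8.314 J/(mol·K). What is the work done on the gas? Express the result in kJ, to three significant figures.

Isothermal: W = nRT ln(V₂/V₁).
W = (1)(8.314)(334) × ln(6.9/17.4)
  = 2777 × -0.9249
W_by_gas = -2568 J; work on gas = −W_by = 2568 J.

W ≈ 2.57 kJ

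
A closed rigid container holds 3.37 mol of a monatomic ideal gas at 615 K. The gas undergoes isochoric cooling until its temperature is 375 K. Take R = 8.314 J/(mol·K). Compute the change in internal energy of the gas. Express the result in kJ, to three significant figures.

Constant volume ⇒ W = 0, so Q = ΔU = nCᵥΔT with Cᵥ = 3R/2 = 12.47 J/(mol·K).
ΔU = (3.37)(12.47)(375 − 615) = -10087 J.

ΔU ≈ -10.1 kJ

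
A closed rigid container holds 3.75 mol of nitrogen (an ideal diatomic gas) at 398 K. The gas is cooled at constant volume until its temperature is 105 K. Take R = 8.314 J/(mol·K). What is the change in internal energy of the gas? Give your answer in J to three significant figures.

ΔU ≈ -22800 J

Constant volume ⇒ W = 0, so Q = ΔU = nCᵥΔT with Cᵥ = 5R/2 = 20.79 J/(mol·K).
ΔU = (3.75)(20.79)(105 − 398) = -22838 J.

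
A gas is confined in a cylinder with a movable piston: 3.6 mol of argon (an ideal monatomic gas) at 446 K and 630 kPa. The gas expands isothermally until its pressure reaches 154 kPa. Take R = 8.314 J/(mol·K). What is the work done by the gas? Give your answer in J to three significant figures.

W ≈ 18800 J

Isothermal process: W = nRT ln(V₂/V₁) = nRT ln(P₁/P₂).
W = (3.6)(8.314)(446) × ln(630/154)
  = 13349 × ln(4.091) = 13349 × 1.409
W_by_gas = 18806 J.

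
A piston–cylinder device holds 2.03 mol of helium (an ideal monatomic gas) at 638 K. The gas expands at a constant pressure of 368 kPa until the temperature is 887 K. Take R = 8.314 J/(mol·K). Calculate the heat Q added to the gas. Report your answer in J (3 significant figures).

Isobaric: W = nRΔT = (2.03)(8.314)(249) = 4202 J.
ΔU = nCᵥΔT with Cᵥ = 3R/2: ΔU = (2.03)(12.47)(249) = 6304 J.
Q = ΔU + W = 6304 + 4202 = 10506 J.

Q ≈ 10500 J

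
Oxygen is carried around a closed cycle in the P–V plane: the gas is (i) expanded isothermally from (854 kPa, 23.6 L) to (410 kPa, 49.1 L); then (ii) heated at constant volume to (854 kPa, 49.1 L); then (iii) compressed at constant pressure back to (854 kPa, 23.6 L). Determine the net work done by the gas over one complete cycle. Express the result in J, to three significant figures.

W_net ≈ -7010 J

Leg (i): W = PᵢVᵢ ln(V_f/Vᵢ) = (20154) ln(49.1/23.6) = 14765 J.
Leg (ii): W = 0.
Leg (iii): W = PΔV = (854)(23.6 − 49.1) = -21777 J.
W_net = 14765 − 21777 = -7012 J.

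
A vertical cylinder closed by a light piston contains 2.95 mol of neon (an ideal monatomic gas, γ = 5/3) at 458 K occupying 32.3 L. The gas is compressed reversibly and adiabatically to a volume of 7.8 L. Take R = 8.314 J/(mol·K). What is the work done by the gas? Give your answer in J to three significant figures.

W ≈ -26600 J

Adiabatic: TV^(γ−1) = const with γ = 5/3.
T₂ = T₁ (V₁/V₂)^(γ−1) = 458 × (32.3/7.8)^0.667 = 458 × 2.579 = 1181 K.
W_by = nCᵥ(T₁ − T₂) = (2.95)(12.47)(458 − 1181) = -26601 J.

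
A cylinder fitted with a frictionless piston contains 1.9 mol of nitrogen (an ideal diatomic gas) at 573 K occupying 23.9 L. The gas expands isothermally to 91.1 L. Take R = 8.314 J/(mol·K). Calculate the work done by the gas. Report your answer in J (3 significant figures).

W ≈ 12100 J

Isothermal: W = nRT ln(V₂/V₁).
W = (1.9)(8.314)(573) × ln(91.1/23.9)
  = 9051 × 1.338
W_by_gas = 12112 J.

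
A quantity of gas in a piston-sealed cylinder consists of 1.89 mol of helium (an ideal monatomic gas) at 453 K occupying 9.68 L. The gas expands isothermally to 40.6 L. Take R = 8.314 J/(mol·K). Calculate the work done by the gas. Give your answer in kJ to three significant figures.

Isothermal: W = nRT ln(V₂/V₁).
W = (1.89)(8.314)(453) × ln(40.6/9.68)
  = 7118 × 1.434
W_by_gas = 10205 J.

W ≈ 10.2 kJ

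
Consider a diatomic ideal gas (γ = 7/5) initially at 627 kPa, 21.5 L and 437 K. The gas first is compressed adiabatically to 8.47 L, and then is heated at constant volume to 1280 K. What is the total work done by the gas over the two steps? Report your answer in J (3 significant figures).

W_total ≈ -15200 J

Step 1 (adiabatic): W = (P₁V₁ − P₂V₂)/(γ−1) = (13480 − 19567)/0.4 = -15217 J.
Step 2 (isochoric): W = 0 (constant volume).
W_total = -15217 + 0 = -15217 J.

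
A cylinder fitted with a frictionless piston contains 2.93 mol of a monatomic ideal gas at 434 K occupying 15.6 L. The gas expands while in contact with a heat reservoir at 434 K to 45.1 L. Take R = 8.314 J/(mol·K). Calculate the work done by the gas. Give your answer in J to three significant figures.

Isothermal: W = nRT ln(V₂/V₁).
W = (2.93)(8.314)(434) × ln(45.1/15.6)
  = 10572 × 1.062
W_by_gas = 11224 J.

W ≈ 11200 J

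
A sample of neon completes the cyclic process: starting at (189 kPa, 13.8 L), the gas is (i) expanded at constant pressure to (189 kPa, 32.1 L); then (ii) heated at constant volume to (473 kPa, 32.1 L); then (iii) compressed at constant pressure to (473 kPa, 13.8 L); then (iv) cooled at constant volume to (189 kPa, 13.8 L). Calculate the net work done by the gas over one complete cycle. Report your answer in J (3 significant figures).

W_net ≈ -5200 J

Constant-volume legs do no work.
W(i) = (189)(32.1 − 13.8) = 3459 J; W(iii) = (473)(13.8 − 32.1) = -8656 J.
W_net = 3459 − 8656 = -5197 J (the counter-clockwise enclosed area).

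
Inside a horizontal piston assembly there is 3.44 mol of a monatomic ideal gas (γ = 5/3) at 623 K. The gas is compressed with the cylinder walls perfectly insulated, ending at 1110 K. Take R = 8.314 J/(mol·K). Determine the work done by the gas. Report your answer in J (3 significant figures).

Adiabatic ⇒ Q = 0, so W_by = −ΔU = nCᵥ(T₁ − T₂).
Cᵥ = 3R/2 = 12.47 J/(mol·K).
W = (3.44)(12.47)(623 − 1110) = -20892 J.

W ≈ -20900 J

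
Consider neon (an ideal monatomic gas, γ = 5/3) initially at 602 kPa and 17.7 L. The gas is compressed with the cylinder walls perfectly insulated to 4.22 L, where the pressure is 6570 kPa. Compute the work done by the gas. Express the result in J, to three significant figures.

W ≈ -25600 J

Adiabatic: W = (P₁V₁ − P₂V₂)/(γ − 1) with γ = 5/3.
P₁V₁ = 10655 J, P₂V₂ = 27725 J.
W = (10655 − 27725) / 0.6667 = -25605 J.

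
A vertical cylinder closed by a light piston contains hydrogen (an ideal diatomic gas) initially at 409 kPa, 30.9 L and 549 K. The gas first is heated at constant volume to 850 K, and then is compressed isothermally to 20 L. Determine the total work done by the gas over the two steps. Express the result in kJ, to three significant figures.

W_total ≈ -8.51 kJ

Step 1 (isochoric): W = 0 (constant volume).
After step 1: P = 633.2 kPa (V unchanged).
Step 2 (isothermal): W = P₁V₁ ln(V₂/V₁) = (19567) ln(20/30.9) = -8512 J.
W_total = 0 − 8512 = -8512 J.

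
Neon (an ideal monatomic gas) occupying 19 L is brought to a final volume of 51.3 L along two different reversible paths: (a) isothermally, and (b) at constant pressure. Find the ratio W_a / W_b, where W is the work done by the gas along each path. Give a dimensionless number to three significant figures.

Path (a) isothermal: W = P₁V₁ ln(V₂/V₁) → W_a/(P₁V₁) = 0.9933.
Path (b) isobaric: W = P₁(V₂ − V₁) → W_b/(P₁V₁) = 1.7.
W_a / W_b = 0.9933 / 1.7 = 0.5843.

W_a / W_b ≈ 0.584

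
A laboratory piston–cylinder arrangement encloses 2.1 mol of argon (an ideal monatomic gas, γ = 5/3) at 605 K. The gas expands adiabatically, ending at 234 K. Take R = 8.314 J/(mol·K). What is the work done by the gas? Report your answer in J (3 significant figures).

Adiabatic ⇒ Q = 0, so W_by = −ΔU = nCᵥ(T₁ − T₂).
Cᵥ = 3R/2 = 12.47 J/(mol·K).
W = (2.1)(12.47)(605 − 234) = 9716 J.

W ≈ 9720 J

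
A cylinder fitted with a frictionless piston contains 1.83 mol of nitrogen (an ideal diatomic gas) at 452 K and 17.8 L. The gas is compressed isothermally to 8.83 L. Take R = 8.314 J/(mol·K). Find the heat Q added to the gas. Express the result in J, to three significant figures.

Q ≈ -4820 J

Isothermal ⇒ ΔU = 0, so Q = W = nRT ln(V₂/V₁).
Q = (1.83)(8.314)(452) ln(8.83/17.8) = 6877 × -0.701 = -4821 J.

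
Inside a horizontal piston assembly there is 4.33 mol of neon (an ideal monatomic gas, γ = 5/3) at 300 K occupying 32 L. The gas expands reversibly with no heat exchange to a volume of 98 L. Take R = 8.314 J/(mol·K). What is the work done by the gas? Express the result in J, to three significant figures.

W ≈ 8520 J

Adiabatic: TV^(γ−1) = const with γ = 5/3.
T₂ = T₁ (V₁/V₂)^(γ−1) = 300 × (32/98)^0.667 = 300 × 0.4742 = 142.3 K.
W_by = nCᵥ(T₁ − T₂) = (4.33)(12.47)(300 − 142.3) = 8518 J.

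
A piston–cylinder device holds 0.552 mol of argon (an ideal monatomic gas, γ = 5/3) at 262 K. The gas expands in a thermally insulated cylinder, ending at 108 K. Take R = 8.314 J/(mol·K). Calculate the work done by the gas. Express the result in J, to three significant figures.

Adiabatic ⇒ Q = 0, so W_by = −ΔU = nCᵥ(T₁ − T₂).
Cᵥ = 3R/2 = 12.47 J/(mol·K).
W = (0.552)(12.47)(262 − 108) = 1060 J.

W ≈ 1060 J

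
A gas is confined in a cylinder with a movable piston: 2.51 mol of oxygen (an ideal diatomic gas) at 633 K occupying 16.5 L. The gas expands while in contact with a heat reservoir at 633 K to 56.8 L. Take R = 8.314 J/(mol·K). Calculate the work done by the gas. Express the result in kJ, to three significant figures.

W ≈ 16.3 kJ

Isothermal: W = nRT ln(V₂/V₁).
W = (2.51)(8.314)(633) × ln(56.8/16.5)
  = 13210 × 1.236
W_by_gas = 16329 J.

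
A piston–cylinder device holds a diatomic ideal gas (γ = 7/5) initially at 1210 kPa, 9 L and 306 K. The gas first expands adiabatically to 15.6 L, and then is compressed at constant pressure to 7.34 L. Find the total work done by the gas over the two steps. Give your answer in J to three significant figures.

W_total ≈ 750 J

Step 1 (adiabatic): W = (P₁V₁ − P₂V₂)/(γ−1) = (10890 − 8739)/0.4 = 5377 J.
After step 1: P = 560.2 kPa, V = 15.6 L, T = 245.6 K.
Step 2 (isobaric): W = PΔV = (560.2 kPa)(7.34 − 15.6 L) = -4627 J.
W_total = 5377 − 4627 = 749.5 J.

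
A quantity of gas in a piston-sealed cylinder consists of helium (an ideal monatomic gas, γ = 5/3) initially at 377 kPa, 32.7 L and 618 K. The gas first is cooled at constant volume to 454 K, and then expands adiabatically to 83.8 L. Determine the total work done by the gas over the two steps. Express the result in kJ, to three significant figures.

W_total ≈ 6.33 kJ

Step 1 (isochoric): W = 0 (constant volume).
After step 1: P = 277 kPa (V unchanged).
Step 2 (adiabatic): W = (P₁V₁ − P₂V₂)/(γ−1) = (9056 − 4836)/0.667 = 6331 J.
W_total = 0 + 6331 = 6331 J.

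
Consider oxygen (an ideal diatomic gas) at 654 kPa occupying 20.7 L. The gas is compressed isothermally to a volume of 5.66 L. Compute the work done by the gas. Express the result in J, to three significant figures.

W ≈ -17600 J

Isothermal: W = nRT ln(V₂/V₁) = P₁V₁ ln(V₂/V₁).
P₁V₁ = (654 kPa)(20.7 L) = 13538 J.
W = 13538 × ln(5.66/20.7) = 13538 × -1.297
W_by_gas = -17555 J.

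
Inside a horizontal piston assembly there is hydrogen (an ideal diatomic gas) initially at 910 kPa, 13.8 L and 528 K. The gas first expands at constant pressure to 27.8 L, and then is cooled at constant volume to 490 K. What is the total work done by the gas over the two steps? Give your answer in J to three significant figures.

W_total ≈ 12700 J

Step 1 (isobaric): W = PΔV = (910 kPa)(27.8 − 13.8 L) = 12740 J.
Step 2 (isochoric): W = 0 (constant volume).
W_total = 12740 + 0 = 12740 J.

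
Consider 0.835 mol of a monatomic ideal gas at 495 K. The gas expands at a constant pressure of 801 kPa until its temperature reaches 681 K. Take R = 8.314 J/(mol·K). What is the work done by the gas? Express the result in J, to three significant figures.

Isobaric: W = P ΔV = nR ΔT.
W = (0.835)(8.314)(681 − 495) = 1291 J.

W ≈ 1290 J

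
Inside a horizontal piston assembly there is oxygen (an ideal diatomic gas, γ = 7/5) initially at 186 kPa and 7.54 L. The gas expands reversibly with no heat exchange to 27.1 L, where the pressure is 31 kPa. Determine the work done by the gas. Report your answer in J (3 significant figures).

Adiabatic: W = (P₁V₁ − P₂V₂)/(γ − 1) with γ = 7/5.
P₁V₁ = 1402 J, P₂V₂ = 840.1 J.
W = (1402 − 840.1) / 0.4 = 1406 J.

W ≈ 1410 J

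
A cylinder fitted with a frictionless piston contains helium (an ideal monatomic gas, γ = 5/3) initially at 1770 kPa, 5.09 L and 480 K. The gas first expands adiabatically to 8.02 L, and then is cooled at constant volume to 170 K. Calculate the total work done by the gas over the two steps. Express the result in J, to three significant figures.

Step 1 (adiabatic): W = (P₁V₁ − P₂V₂)/(γ−1) = (9009 − 6654)/0.667 = 3534 J.
Step 2 (isochoric): W = 0 (constant volume).
W_total = 3534 + 0 = 3534 J.

W_total ≈ 3530 J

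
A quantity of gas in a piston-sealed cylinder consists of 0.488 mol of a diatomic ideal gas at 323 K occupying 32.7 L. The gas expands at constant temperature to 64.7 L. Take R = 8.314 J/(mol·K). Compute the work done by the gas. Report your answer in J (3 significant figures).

W ≈ 894 J

Isothermal: W = nRT ln(V₂/V₁).
W = (0.488)(8.314)(323) × ln(64.7/32.7)
  = 1310 × 0.6824
W_by_gas = 894.3 J.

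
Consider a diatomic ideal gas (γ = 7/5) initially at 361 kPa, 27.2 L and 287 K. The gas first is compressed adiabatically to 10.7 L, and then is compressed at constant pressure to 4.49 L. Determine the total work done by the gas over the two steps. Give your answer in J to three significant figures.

W_total ≈ -19400 J

Step 1 (adiabatic): W = (P₁V₁ − P₂V₂)/(γ−1) = (9819 − 14261)/0.4 = -11105 J.
After step 1: P = 1333 kPa, V = 10.7 L, T = 416.8 K.
Step 2 (isobaric): W = PΔV = (1333 kPa)(4.49 − 10.7 L) = -8277 J.
W_total = -11105 − 8277 = -19381 J.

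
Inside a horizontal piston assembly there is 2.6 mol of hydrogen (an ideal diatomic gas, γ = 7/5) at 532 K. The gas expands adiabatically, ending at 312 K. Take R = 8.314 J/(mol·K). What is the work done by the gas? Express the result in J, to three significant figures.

Adiabatic ⇒ Q = 0, so W_by = −ΔU = nCᵥ(T₁ − T₂).
Cᵥ = 5R/2 = 20.79 J/(mol·K).
W = (2.6)(20.79)(532 − 312) = 11889 J.

W ≈ 11900 J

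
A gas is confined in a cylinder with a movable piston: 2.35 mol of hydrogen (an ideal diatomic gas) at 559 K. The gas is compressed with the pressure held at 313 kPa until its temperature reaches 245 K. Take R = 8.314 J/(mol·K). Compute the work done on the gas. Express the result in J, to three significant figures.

W ≈ 6130 J

Isobaric: W = P ΔV = nR ΔT.
W = (2.35)(8.314)(245 − 559) = -6135 J.
Work on gas = −W_by = 6135 J.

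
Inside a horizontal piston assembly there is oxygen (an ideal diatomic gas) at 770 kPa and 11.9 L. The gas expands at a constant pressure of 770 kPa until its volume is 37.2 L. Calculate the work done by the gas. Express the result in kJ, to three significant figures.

Isobaric: W = P ΔV.
W = (770 kPa)(37.2 − 11.9 L) = (770)(25.3) = 19481 J.

W ≈ 19.5 kJ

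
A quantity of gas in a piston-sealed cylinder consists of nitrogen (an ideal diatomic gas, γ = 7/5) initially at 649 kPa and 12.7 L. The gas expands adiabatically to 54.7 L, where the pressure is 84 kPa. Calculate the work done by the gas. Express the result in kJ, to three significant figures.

Adiabatic: W = (P₁V₁ − P₂V₂)/(γ − 1) with γ = 7/5.
P₁V₁ = 8242 J, P₂V₂ = 4595 J.
W = (8242 − 4595) / 0.4 = 9119 J.

W ≈ 9.12 kJ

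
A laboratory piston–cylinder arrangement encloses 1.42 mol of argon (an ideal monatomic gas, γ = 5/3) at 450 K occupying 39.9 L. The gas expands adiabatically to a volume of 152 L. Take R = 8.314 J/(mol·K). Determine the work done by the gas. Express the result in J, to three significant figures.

W ≈ 4700 J

Adiabatic: TV^(γ−1) = const with γ = 5/3.
T₂ = T₁ (V₁/V₂)^(γ−1) = 450 × (39.9/152)^0.667 = 450 × 0.41 = 184.5 K.
W_by = nCᵥ(T₁ − T₂) = (1.42)(12.47)(450 − 184.5) = 4702 J.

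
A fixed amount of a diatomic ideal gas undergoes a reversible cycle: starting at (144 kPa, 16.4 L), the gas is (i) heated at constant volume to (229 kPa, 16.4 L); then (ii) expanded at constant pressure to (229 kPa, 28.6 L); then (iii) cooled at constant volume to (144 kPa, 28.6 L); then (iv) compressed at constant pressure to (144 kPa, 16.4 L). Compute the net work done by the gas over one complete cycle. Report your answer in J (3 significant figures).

W_net ≈ 1040 J

Constant-volume legs do no work.
W(ii) = (229)(28.6 − 16.4) = 2794 J; W(iv) = (144)(16.4 − 28.6) = -1757 J.
W_net = 2794 − 1757 = 1037 J (the clockwise enclosed area).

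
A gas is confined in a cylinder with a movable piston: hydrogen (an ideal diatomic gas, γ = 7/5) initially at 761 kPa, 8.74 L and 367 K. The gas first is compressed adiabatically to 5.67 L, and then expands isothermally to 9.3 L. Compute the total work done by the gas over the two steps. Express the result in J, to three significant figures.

W_total ≈ 771 J

Step 1 (adiabatic): W = (P₁V₁ − P₂V₂)/(γ−1) = (6651 − 7908)/0.4 = -3142 J.
After step 1: P = 1395 kPa, V = 5.67 L, T = 436.4 K.
Step 2 (isothermal): W = P₁V₁ ln(V₂/V₁) = (7908) ln(9.3/5.67) = 3913 J.
W_total = -3142 + 3913 = 770.9 J.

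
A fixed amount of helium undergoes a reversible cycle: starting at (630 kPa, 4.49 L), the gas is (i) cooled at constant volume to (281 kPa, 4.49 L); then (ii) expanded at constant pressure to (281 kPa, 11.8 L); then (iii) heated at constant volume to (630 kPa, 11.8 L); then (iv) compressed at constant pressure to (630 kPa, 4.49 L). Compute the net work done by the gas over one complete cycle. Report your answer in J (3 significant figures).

Constant-volume legs do no work.
W(ii) = (281)(11.8 − 4.49) = 2054 J; W(iv) = (630)(4.49 − 11.8) = -4605 J.
W_net = 2054 − 4605 = -2551 J (the counter-clockwise enclosed area).

W_net ≈ -2550 J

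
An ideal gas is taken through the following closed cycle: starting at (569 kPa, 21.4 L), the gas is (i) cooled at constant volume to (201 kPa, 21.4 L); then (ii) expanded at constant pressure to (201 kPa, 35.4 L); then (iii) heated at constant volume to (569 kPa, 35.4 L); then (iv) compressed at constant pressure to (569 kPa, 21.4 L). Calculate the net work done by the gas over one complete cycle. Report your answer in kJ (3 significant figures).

Constant-volume legs do no work.
W(ii) = (201)(35.4 − 21.4) = 2814 J; W(iv) = (569)(21.4 − 35.4) = -7966 J.
W_net = 2814 − 7966 = -5152 J (the counter-clockwise enclosed area).

W_net ≈ -5.15 kJ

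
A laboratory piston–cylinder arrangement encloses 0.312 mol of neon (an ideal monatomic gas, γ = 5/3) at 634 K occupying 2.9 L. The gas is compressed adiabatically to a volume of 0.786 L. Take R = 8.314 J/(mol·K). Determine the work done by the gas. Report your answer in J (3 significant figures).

Adiabatic: TV^(γ−1) = const with γ = 5/3.
T₂ = T₁ (V₁/V₂)^(γ−1) = 634 × (2.9/0.786)^0.667 = 634 × 2.388 = 1514 K.
W_by = nCᵥ(T₁ − T₂) = (0.312)(12.47)(634 − 1514) = -3423 J.

W ≈ -3420 J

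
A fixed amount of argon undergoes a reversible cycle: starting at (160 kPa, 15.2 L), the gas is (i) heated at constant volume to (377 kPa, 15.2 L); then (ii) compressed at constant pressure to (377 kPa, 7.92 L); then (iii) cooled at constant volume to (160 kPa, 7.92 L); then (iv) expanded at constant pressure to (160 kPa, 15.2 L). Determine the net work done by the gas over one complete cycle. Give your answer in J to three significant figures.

Constant-volume legs do no work.
W(ii) = (377)(7.92 − 15.2) = -2745 J; W(iv) = (160)(15.2 − 7.92) = 1165 J.
W_net = -2745 + 1165 = -1580 J (the counter-clockwise enclosed area).

W_net ≈ -1580 J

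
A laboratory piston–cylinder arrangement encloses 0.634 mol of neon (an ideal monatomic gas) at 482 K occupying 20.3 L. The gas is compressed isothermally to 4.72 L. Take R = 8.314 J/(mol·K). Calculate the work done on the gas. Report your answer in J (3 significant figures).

Isothermal: W = nRT ln(V₂/V₁).
W = (0.634)(8.314)(482) × ln(4.72/20.3)
  = 2541 × -1.459
W_by_gas = -3706 J; work on gas = −W_by = 3706 J.

W ≈ 3710 J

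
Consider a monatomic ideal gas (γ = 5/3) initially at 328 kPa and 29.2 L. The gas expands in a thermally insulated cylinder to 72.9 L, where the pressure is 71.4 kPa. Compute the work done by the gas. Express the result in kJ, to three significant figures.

W ≈ 6.56 kJ

Adiabatic: W = (P₁V₁ − P₂V₂)/(γ − 1) with γ = 5/3.
P₁V₁ = 9578 J, P₂V₂ = 5205 J.
W = (9578 − 5205) / 0.6667 = 6559 J.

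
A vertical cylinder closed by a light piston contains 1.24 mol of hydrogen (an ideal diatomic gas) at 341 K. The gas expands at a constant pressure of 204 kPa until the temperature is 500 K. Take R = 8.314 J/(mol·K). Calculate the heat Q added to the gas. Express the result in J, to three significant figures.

Isobaric: W = nRΔT = (1.24)(8.314)(159) = 1639 J.
ΔU = nCᵥΔT with Cᵥ = 5R/2: ΔU = (1.24)(20.79)(159) = 4098 J.
Q = ΔU + W = 4098 + 1639 = 5737 J.

Q ≈ 5740 J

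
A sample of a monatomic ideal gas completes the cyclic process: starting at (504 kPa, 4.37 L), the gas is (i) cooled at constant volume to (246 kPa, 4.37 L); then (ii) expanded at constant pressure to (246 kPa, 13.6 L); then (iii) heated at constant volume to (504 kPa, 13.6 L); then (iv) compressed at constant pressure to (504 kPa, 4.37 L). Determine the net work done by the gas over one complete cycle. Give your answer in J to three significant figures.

Constant-volume legs do no work.
W(ii) = (246)(13.6 − 4.37) = 2271 J; W(iv) = (504)(4.37 − 13.6) = -4652 J.
W_net = 2271 − 4652 = -2381 J (the counter-clockwise enclosed area).

W_net ≈ -2380 J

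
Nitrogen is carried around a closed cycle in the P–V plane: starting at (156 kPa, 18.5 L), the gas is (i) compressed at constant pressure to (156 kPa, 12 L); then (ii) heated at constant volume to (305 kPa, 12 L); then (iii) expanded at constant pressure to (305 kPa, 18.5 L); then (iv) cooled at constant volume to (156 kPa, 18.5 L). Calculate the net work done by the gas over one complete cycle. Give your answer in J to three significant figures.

Constant-volume legs do no work.
W(i) = (156)(12 − 18.5) = -1014 J; W(iii) = (305)(18.5 − 12) = 1982 J.
W_net = -1014 + 1982 = 968.5 J (the clockwise enclosed area).

W_net ≈ 968 J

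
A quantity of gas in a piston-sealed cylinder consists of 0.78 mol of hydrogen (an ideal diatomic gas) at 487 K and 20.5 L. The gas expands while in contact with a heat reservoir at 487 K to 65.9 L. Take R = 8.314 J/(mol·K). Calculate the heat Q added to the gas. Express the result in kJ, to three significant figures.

Q ≈ 3.69 kJ

Isothermal ⇒ ΔU = 0, so Q = W = nRT ln(V₂/V₁).
Q = (0.78)(8.314)(487) ln(65.9/20.5) = 3158 × 1.168 = 3688 J.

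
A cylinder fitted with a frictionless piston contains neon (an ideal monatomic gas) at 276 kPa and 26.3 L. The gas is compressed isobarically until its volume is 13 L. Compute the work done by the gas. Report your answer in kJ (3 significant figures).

W ≈ -3.67 kJ

Isobaric: W = P ΔV.
W = (276 kPa)(13 − 26.3 L) = (276)(-13.3) = -3671 J.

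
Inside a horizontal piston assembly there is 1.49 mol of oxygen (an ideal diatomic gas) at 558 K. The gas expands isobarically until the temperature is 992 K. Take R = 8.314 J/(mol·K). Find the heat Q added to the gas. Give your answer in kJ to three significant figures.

Isobaric: W = nRΔT = (1.49)(8.314)(434) = 5376 J.
ΔU = nCᵥΔT with Cᵥ = 5R/2: ΔU = (1.49)(20.79)(434) = 13441 J.
Q = ΔU + W = 13441 + 5376 = 18817 J.

Q ≈ 18.8 kJ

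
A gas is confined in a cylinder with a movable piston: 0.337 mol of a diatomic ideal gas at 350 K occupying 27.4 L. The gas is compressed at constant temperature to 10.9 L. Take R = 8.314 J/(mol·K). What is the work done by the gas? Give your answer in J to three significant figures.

W ≈ -904 J

Isothermal: W = nRT ln(V₂/V₁).
W = (0.337)(8.314)(350) × ln(10.9/27.4)
  = 980.6 × -0.9218
W_by_gas = -903.9 J.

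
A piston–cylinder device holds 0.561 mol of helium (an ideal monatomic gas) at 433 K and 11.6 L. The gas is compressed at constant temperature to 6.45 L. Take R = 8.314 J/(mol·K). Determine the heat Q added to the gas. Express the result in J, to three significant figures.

Isothermal ⇒ ΔU = 0, so Q = W = nRT ln(V₂/V₁).
Q = (0.561)(8.314)(433) ln(6.45/11.6) = 2020 × -0.5869 = -1185 J.

Q ≈ -1190 J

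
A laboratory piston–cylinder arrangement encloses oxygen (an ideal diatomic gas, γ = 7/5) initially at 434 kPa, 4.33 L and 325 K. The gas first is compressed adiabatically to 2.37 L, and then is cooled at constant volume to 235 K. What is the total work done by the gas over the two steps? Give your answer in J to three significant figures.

Step 1 (adiabatic): W = (P₁V₁ − P₂V₂)/(γ−1) = (1879 − 2392)/0.4 = -1281 J.
Step 2 (isochoric): W = 0 (constant volume).
W_total = -1281 + 0 = -1281 J.

W_total ≈ -1280 J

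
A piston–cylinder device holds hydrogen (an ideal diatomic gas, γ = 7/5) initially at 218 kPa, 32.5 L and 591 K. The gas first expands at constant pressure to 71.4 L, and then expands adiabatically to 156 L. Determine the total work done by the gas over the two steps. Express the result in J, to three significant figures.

Step 1 (isobaric): W = PΔV = (218 kPa)(71.4 − 32.5 L) = 8480 J.
After step 1: P = 218 kPa, V = 71.4 L, T = 1298 K.
Step 2 (adiabatic): W = (P₁V₁ − P₂V₂)/(γ−1) = (15565 − 11386)/0.4 = 10447 J.
W_total = 8480 + 10447 = 18927 J.

W_total ≈ 18900 J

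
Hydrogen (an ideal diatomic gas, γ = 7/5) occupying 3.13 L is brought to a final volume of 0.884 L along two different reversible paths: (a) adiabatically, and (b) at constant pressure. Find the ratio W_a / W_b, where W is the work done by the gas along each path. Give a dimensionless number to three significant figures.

W_a / W_b ≈ 2.29

Path (a) adiabatic: W = P₁V₁(1 − (V₁/V₂)^(γ−1))/(γ−1) → W_a/(P₁V₁) = -1.645.
Path (b) isobaric: W = P₁(V₂ − V₁) → W_b/(P₁V₁) = -0.7176.
W_a / W_b = -1.645 / -0.7176 = 2.293.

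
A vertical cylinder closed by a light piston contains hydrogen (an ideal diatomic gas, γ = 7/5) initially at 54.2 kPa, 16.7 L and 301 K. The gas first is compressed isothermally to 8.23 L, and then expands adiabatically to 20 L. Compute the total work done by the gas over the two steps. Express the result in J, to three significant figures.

Step 1 (isothermal): W = P₁V₁ ln(V₂/V₁) = (905.1) ln(8.23/16.7) = -640.5 J.
After step 1: P = 110 kPa, V = 8.23 L, T = 301 K.
Step 2 (adiabatic): W = (P₁V₁ − P₂V₂)/(γ−1) = (905.1 − 634.5)/0.4 = 676.5 J.
W_total = -640.5 + 676.5 = 35.99 J.

W_total ≈ 36.0 J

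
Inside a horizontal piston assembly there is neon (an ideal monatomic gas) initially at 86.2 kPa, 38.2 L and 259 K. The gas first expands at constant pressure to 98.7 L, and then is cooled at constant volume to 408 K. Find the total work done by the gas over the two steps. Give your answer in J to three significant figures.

Step 1 (isobaric): W = PΔV = (86.2 kPa)(98.7 − 38.2 L) = 5215 J.
Step 2 (isochoric): W = 0 (constant volume).
W_total = 5215 + 0 = 5215 J.

W_total ≈ 5220 J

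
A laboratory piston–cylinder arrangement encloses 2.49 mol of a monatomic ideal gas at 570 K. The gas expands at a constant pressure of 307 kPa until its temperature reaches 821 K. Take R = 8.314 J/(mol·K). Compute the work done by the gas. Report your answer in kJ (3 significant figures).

Isobaric: W = P ΔV = nR ΔT.
W = (2.49)(8.314)(821 − 570) = 5196 J.

W ≈ 5.20 kJ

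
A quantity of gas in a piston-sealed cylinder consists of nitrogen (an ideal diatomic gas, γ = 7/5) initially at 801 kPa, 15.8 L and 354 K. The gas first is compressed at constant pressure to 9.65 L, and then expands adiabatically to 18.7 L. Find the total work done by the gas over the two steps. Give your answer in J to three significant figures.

Step 1 (isobaric): W = PΔV = (801 kPa)(9.65 − 15.8 L) = -4926 J.
After step 1: P = 801 kPa, V = 9.65 L, T = 216.2 K.
Step 2 (adiabatic): W = (P₁V₁ − P₂V₂)/(γ−1) = (7730 − 5932)/0.4 = 4493 J.
W_total = -4926 + 4493 = -433.2 J.

W_total ≈ -433 J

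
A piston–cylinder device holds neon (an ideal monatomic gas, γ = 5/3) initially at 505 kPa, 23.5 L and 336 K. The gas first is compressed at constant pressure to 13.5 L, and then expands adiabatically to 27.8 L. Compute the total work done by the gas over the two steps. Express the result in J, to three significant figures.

Step 1 (isobaric): W = PΔV = (505 kPa)(13.5 − 23.5 L) = -5050 J.
After step 1: P = 505 kPa, V = 13.5 L, T = 193 K.
Step 2 (adiabatic): W = (P₁V₁ − P₂V₂)/(γ−1) = (6818 − 4212)/0.667 = 3908 J.
W_total = -5050 + 3908 = -1142 J.

W_total ≈ -1140 J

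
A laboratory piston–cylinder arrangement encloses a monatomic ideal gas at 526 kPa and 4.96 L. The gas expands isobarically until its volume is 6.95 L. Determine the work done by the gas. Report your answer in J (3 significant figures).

W ≈ 1050 J

Isobaric: W = P ΔV.
W = (526 kPa)(6.95 − 4.96 L) = (526)(1.99) = 1047 J.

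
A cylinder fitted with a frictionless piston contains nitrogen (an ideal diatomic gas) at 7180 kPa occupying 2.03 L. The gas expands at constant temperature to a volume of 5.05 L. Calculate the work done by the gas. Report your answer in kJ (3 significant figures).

Isothermal: W = nRT ln(V₂/V₁) = P₁V₁ ln(V₂/V₁).
P₁V₁ = (7180 kPa)(2.03 L) = 14575 J.
W = 14575 × ln(5.05/2.03) = 14575 × 0.9114
W_by_gas = 13283 J.

W ≈ 13.3 kJ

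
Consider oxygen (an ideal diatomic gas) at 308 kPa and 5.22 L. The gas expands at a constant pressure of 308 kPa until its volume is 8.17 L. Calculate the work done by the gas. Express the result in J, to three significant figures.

Isobaric: W = P ΔV.
W = (308 kPa)(8.17 − 5.22 L) = (308)(2.95) = 908.6 J.

W ≈ 909 J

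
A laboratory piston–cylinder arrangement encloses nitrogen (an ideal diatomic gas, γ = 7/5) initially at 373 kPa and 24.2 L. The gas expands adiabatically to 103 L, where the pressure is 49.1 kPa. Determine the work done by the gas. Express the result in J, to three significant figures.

W ≈ 9920 J

Adiabatic: W = (P₁V₁ − P₂V₂)/(γ − 1) with γ = 7/5.
P₁V₁ = 9027 J, P₂V₂ = 5057 J.
W = (9027 − 5057) / 0.4 = 9923 J.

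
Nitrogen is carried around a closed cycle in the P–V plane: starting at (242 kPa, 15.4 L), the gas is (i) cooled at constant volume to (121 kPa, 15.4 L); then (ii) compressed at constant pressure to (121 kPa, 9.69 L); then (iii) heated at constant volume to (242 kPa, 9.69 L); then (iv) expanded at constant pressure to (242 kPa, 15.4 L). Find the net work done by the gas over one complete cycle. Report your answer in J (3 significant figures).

Constant-volume legs do no work.
W(ii) = (121)(9.69 − 15.4) = -690.9 J; W(iv) = (242)(15.4 − 9.69) = 1382 J.
W_net = -690.9 + 1382 = 690.9 J (the clockwise enclosed area).

W_net ≈ 691 J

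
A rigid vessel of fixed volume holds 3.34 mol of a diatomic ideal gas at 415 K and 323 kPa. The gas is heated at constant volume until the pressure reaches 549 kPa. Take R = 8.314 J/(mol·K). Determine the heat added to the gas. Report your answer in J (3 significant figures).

Q ≈ 20200 J

Constant volume ⇒ W = 0, so Q = ΔU = nCᵥΔT with Cᵥ = 5R/2 = 20.79 J/(mol·K).
At constant V, T₂/T₁ = P₂/P₁ ⇒ ΔT = T₁(P₂/P₁ − 1) = 415·(549/323 − 1) = 290.4 K.
ΔU = (3.34)(20.79)(290.4) = 20158 J.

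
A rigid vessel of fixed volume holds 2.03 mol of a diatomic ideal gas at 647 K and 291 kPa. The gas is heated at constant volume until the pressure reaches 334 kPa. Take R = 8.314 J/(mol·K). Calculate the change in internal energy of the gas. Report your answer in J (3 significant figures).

Constant volume ⇒ W = 0, so Q = ΔU = nCᵥΔT with Cᵥ = 5R/2 = 20.79 J/(mol·K).
At constant V, T₂/T₁ = P₂/P₁ ⇒ ΔT = T₁(P₂/P₁ − 1) = 647·(334/291 − 1) = 95.6 K.
ΔU = (2.03)(20.79)(95.6) = 4034 J.

ΔU ≈ 4030 J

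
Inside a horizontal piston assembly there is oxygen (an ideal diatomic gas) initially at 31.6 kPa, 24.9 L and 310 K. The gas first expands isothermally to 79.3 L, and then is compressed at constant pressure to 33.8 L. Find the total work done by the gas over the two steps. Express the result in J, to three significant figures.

W_total ≈ 460 J

Step 1 (isothermal): W = P₁V₁ ln(V₂/V₁) = (786.8) ln(79.3/24.9) = 911.5 J.
After step 1: P = 9.922 kPa, V = 79.3 L, T = 310 K.
Step 2 (isobaric): W = PΔV = (9.922 kPa)(33.8 − 79.3 L) = -451.5 J.
W_total = 911.5 − 451.5 = 460 J.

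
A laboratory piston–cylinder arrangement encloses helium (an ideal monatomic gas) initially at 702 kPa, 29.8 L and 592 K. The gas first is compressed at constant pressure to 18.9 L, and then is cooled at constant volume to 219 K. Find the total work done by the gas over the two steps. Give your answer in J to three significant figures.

W_total ≈ -7650 J

Step 1 (isobaric): W = PΔV = (702 kPa)(18.9 − 29.8 L) = -7652 J.
Step 2 (isochoric): W = 0 (constant volume).
W_total = -7652 + 0 = -7652 J.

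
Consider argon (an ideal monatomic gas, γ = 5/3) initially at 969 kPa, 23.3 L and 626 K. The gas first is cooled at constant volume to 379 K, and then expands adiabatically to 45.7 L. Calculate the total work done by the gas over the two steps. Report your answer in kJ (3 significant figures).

Step 1 (isochoric): W = 0 (constant volume).
After step 1: P = 586.7 kPa (V unchanged).
Step 2 (adiabatic): W = (P₁V₁ − P₂V₂)/(γ−1) = (13669 − 8724)/0.667 = 7418 J.
W_total = 0 + 7418 = 7418 J.

W_total ≈ 7.42 kJ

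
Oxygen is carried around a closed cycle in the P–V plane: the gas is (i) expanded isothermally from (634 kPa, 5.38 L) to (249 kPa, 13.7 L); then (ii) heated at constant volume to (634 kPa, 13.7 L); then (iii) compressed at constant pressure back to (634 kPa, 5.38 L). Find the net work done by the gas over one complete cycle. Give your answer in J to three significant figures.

W_net ≈ -2090 J

Leg (i): W = PᵢVᵢ ln(V_f/Vᵢ) = (3411) ln(13.7/5.38) = 3188 J.
Leg (ii): W = 0.
Leg (iii): W = PΔV = (634)(5.38 − 13.7) = -5275 J.
W_net = 3188 − 5275 = -2087 J.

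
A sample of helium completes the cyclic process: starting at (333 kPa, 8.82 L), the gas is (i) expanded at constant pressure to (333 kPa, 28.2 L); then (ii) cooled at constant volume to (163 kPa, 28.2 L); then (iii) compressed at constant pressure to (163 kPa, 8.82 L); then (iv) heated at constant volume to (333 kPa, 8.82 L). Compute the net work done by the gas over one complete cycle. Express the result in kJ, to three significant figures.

W_net ≈ 3.29 kJ

Constant-volume legs do no work.
W(i) = (333)(28.2 − 8.82) = 6454 J; W(iii) = (163)(8.82 − 28.2) = -3159 J.
W_net = 6454 − 3159 = 3295 J (the clockwise enclosed area).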